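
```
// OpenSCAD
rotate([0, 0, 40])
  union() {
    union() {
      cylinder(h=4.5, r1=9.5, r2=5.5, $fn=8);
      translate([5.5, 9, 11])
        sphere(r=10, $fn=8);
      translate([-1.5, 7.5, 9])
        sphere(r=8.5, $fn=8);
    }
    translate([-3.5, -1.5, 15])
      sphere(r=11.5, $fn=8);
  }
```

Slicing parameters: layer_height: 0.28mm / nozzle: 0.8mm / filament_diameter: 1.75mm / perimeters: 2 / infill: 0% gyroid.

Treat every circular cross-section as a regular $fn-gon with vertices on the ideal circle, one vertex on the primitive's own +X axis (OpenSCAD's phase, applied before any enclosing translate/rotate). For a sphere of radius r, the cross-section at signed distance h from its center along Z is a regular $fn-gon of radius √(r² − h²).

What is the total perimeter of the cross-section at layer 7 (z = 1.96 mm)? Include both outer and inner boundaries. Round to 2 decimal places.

At z = 1.96 mm: the cone contributes a regular 8-gon of circumradius 7.758 (interpolated between r1=9.5 and r2=5.5 at t=0.436) (perimeter = 2·8·7.758·sin(180°/8) = 47.50 mm); the r=10 sphere at (5.5, 9) contributes a regular 8-gon of circumradius √(10²−9.04²) = 4.275 (perimeter = 2·8·4.275·sin(180°/8) = 26.18 mm); the r=8.5 sphere at (-1.5, 7.5) contributes a regular 8-gon of circumradius √(8.5²−7.04²) = 4.763 (perimeter = 2·8·4.763·sin(180°/8) = 29.16 mm); Merging all regions: the regions partially overlap (shared area 32.10 mm²), so the edge portions inside another operand are dropped and the merged outline is re-measured after clipping — boundary = 65.74 mm; the sphere at (-3.5, -1.5) does not reach this height (|z−center|=13.040 > r=11.5); Merging all regions: only that combined region is present, so the union is just that shape — boundary = 65.74 mm; (whole slice rotated 40° about Z — lengths, areas and connectivity unchanged). Overall, the cross-section is a single solid region. Total boundary length (outer) = 65.74 mm.

65.74 mm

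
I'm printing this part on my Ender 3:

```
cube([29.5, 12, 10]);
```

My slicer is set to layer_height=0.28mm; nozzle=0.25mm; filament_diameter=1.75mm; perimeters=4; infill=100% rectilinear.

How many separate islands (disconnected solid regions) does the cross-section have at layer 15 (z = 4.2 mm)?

At z = 4.2 mm: the 29.5×12 cube contributes its full rectangle. Overall, the cross-section is a single solid region. Island count = 1.

1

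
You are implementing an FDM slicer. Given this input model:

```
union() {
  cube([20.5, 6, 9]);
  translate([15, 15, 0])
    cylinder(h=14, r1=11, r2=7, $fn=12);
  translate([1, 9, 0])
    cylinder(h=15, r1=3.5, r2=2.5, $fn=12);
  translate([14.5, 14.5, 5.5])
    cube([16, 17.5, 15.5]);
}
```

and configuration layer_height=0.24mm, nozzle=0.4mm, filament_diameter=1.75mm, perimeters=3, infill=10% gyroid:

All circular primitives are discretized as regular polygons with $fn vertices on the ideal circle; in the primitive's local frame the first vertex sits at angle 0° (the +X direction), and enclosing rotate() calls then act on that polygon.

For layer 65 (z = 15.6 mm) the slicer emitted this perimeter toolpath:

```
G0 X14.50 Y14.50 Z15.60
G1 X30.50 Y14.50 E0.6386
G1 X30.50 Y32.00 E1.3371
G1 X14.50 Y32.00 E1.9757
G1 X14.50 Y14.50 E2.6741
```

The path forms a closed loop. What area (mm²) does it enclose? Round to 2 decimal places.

280.00 mm²

Apply the shoelace formula to the sequence of (X, Y) vertices; enclosed area = 280.00 mm².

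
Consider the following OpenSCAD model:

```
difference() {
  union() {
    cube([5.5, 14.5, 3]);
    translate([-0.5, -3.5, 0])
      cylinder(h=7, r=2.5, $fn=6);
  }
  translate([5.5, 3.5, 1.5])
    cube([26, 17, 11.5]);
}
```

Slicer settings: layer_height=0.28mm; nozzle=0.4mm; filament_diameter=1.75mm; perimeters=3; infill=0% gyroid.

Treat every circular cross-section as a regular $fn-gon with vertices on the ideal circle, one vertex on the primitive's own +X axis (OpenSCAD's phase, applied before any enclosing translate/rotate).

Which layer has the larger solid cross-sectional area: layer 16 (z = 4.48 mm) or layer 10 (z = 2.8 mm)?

layer 10 (z = 2.8 mm)

Layer 16 (z = 4.48): the cube is absent (z outside [0, 3]); the r=2.5 cylinder at (-0.5, -3.5) gives a regular 6-gon of circumradius 2.5 (constant along its height) (area = (6/2)·2.500²·sin(360°/6) = 16.24 mm²); Combining (union): only the r=2.5 cylinder at (-0.5, -3.5) is present, so the union is just that shape — area = 16.24 mm²; the cube at (5.5, 3.5) (footprint 26×17) is included at this height (area 442.00 mm²); After the difference (first − rest): starting from the result so far (16.24 mm²), the 26×17 cube at (5.5, 3.5) misses the remaining region (no effect) — area = 16.24 mm². So its area = 16.24 mm². Layer 10 (z = 2.8): the 5.5×14.5 cube contributes its full rectangle (area 79.75 mm²); the cylinder at (-0.5, -3.5): section is a regular 6-gon, circumradius r=2.5 (area = (6/2)·2.500²·sin(360°/6) = 16.24 mm²); Taking the union: the 2 present regions are separate (no shared area or edge), so areas and boundary lengths simply add and each stays a separate island — area = 95.99 mm²; the 26×17 cube at (5.5, 3.5) contributes its full rectangle (area 442.00 mm²); After the difference (first − rest): starting from the result so far (95.99 mm²), the 26×17 cube at (5.5, 3.5) misses the remaining region (no effect) — area = 95.99 mm². So its area = 95.99 mm². Layer 10 is larger (95.99 vs 16.24 mm²).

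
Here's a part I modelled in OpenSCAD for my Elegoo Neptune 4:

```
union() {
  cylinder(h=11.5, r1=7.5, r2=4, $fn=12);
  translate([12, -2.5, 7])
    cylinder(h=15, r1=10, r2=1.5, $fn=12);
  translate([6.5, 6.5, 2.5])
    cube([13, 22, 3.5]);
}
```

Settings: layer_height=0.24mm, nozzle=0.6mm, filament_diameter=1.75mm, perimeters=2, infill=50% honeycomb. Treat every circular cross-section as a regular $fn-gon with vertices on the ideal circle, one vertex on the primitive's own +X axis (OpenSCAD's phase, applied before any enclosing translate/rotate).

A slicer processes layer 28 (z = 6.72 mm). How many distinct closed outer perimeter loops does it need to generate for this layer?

1

At z = 6.72 mm: the cone (r1=7.5→r2=4) has section circumradius 5.455 here — a regular 12-gon; the cone at (12, -2.5) does not reach this height (z outside [7, 22]); the cube at (6.5, 6.5) does not reach this height (z outside [2.5, 6]); Combining (union): only the cone is present, so the union is just that shape — 1 connected region. The result has 1 disconnected region.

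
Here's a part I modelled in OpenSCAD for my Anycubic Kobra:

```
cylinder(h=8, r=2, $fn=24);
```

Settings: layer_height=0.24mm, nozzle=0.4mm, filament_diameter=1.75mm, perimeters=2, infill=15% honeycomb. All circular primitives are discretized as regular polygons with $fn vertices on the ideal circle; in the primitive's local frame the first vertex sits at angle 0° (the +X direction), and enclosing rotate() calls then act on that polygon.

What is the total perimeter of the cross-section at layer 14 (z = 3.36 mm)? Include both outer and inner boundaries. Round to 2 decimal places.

At z = 3.36 mm: the r=2 cylinder contributes a regular 24-gon of circumradius 2 (perimeter = 2·24·2.000·sin(180°/24) = 12.53 mm). Overall, the cross-section is a single solid region. Total boundary length (outer) = 12.53 mm.

12.53 mm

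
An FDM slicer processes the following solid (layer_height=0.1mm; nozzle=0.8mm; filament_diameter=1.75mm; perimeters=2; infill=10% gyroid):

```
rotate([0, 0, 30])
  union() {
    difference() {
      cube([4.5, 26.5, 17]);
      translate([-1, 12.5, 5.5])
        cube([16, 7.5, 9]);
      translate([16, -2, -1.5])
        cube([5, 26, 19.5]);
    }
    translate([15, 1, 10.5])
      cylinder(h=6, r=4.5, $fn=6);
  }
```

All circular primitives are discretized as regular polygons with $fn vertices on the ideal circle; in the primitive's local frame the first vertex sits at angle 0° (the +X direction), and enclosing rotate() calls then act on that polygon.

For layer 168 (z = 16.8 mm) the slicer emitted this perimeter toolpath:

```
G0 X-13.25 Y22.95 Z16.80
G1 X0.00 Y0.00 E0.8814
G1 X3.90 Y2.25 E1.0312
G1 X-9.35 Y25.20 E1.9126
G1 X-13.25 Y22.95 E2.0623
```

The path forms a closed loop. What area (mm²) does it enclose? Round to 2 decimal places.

119.32 mm²

Apply the shoelace formula to the sequence of (X, Y) vertices; enclosed area = 119.32 mm².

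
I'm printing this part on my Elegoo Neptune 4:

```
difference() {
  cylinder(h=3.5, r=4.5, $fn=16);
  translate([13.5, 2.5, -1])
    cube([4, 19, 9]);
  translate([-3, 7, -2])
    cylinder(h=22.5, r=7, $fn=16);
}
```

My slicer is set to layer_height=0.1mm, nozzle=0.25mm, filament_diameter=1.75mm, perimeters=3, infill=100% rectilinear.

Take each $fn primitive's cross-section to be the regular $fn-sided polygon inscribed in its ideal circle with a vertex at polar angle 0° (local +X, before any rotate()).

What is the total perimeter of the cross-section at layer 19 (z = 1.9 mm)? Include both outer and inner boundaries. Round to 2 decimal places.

At z = 1.9 mm: the r=4.5 cylinder contributes a regular 16-gon of circumradius 4.5 (perimeter = 2·16·4.500·sin(180°/16) = 28.09 mm); the cube at (13.5, 2.5) is present — its section is the full 4×19 rectangle (perimeter 46.00 mm); the cylinder at (-3, 7): section is a regular 16-gon, circumradius r=7 (perimeter = 2·16·7.000·sin(180°/16) = 43.70 mm); Taking the first minus the rest: starting from the r=4.5 cylinder, the 4×19 cube at (13.5, 2.5) misses the remaining region (no effect); the r=7 cylinder at (-3, 7) partially overlaps it — only the 20.90 mm² overlap (of its 150.01 mm²) is removed, clipping the outline — boundary = 26.81 mm. Overall, the cross-section is a single solid region. Total boundary length (outer) = 26.81 mm.

26.81 mm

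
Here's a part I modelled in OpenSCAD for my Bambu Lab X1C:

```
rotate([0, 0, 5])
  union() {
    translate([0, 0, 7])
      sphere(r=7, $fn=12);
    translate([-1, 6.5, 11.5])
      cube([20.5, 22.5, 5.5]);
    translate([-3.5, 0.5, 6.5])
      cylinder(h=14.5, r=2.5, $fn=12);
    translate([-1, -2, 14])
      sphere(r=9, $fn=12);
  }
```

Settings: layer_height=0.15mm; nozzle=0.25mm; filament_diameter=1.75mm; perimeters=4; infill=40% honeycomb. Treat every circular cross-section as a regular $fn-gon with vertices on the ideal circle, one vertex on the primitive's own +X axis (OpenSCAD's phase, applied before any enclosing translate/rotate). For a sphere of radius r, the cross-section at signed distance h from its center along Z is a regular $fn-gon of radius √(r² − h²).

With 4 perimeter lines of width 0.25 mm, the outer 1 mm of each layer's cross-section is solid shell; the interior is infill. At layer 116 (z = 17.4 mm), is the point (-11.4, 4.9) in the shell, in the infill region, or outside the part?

At z = 17.4 mm: the sphere is not intersected at this z (|z−center|=10.400 > r=7); the cube at (-1, 6.5) does not reach this height (z outside [11.5, 17]); the r=2.5 cylinder at (-3.5, 0.5) contributes a regular 12-gon of circumradius 2.5; the r=9 sphere at (-1, -2) slices to a regular 12-gon of circumradius 8.333 (√(r²−h²) with h=3.4 from center); Combining (union): the r=2.5 cylinder at (-3.5, 0.5) lies entirely inside the r=9 sphere at (-1, -2), so the union is just the r=9 sphere at (-1, -2) — 1 connected region; (whole slice rotated 5° about Z — lengths, areas and connectivity unchanged). Overall, the cross-section is a single solid region. Undo the 5° rotation: the query point maps to (-10.930, 5.875) in the un-rotated model frame. The nearest boundary edge runs (-8.22, 2.17)→(-5.17, 5.22); distance from the point to it = 4.54 mm. The point is not inside any of the regions above, so it lies outside the cross-section (4.54 mm from the nearest boundary).

outside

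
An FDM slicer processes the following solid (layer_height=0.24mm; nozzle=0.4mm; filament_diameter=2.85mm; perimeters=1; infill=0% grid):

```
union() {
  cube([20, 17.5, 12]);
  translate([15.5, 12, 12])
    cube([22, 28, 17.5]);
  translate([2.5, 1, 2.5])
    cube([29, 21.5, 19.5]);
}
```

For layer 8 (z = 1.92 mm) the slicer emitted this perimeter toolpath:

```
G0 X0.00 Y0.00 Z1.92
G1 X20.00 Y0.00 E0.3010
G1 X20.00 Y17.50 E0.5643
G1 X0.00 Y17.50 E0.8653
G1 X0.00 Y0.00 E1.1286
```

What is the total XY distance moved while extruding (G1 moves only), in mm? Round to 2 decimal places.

75.00 mm

Sum the Euclidean lengths of each G1 segment: total = 75.00 mm.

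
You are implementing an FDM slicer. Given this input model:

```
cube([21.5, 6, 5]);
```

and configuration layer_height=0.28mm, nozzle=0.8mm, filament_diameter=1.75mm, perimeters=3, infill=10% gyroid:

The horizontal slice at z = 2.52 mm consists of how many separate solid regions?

At z = 2.52 mm: the cube (footprint 21.5×6) is included at this height. The result has 1 disconnected region.

1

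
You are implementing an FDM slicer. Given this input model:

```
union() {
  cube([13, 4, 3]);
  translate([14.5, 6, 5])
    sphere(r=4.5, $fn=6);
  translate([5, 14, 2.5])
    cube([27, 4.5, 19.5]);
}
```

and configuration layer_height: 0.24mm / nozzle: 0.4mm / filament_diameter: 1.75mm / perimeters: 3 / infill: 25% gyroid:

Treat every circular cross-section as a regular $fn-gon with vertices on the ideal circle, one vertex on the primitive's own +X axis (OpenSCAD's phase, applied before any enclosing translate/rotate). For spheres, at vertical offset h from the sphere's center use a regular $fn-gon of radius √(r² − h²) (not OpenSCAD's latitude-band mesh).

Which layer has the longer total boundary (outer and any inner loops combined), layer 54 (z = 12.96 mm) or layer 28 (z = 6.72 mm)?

layer 28 (z = 6.72 mm)

Layer 54 (z = 12.96): the cube does not reach this height (z outside [0, 3]); the sphere at (14.5, 6) does not reach this height (|z−center|=7.960 > r=4.5); the cube at (5, 14) is present — its section is the full 27×4.5 rectangle (perimeter 63.00 mm); Combining (union): only the 27×4.5 cube at (5, 14) is present, so the union is just that shape — boundary = 63.00 mm. So its perimeter = 63.00 mm. Layer 28 (z = 6.72): the cube does not reach this height (z outside [0, 3]); the sphere at (14.5, 6): section is a regular 6-gon, circumradius = √(r²−h²) = √(4.5²−1.72²) = 4.158 (perimeter = 2·6·4.158·sin(180°/6) = 24.95 mm); the cube at (5, 14) (footprint 27×4.5) is included at this height (perimeter 63.00 mm); Merging all regions: the 2 present regions are separate (no shared area or edge), so areas and boundary lengths simply add and each stays a separate island — boundary = 87.95 mm. So its perimeter = 87.95 mm. Layer 28 is larger (87.95 vs 63.00 mm).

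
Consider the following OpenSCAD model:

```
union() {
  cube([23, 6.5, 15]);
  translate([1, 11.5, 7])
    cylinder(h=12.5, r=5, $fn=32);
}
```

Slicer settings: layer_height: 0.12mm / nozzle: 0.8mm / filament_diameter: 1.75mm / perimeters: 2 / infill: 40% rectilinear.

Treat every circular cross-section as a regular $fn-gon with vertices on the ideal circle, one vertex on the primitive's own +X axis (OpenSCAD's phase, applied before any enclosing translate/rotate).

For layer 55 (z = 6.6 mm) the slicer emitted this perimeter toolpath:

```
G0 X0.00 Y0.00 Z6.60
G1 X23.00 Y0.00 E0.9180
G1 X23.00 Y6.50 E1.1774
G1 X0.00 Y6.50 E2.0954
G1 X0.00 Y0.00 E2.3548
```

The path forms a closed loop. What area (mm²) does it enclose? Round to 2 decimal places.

149.50 mm²

Apply the shoelace formula to the sequence of (X, Y) vertices; enclosed area = 149.50 mm².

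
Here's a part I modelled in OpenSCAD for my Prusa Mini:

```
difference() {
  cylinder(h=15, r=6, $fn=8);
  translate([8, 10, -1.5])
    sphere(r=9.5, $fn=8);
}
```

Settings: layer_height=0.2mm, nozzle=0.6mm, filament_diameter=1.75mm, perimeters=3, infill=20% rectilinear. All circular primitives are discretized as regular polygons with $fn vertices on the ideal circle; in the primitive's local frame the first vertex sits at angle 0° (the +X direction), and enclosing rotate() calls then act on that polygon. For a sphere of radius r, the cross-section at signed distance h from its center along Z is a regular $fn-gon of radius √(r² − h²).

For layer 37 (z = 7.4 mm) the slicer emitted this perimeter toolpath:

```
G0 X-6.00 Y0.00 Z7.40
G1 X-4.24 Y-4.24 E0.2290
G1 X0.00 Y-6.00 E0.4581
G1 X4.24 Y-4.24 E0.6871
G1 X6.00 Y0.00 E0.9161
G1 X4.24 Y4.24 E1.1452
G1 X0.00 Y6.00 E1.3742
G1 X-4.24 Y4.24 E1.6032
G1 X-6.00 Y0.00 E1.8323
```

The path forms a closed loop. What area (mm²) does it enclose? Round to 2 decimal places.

101.76 mm²

Apply the shoelace formula to the sequence of (X, Y) vertices; enclosed area = 101.76 mm².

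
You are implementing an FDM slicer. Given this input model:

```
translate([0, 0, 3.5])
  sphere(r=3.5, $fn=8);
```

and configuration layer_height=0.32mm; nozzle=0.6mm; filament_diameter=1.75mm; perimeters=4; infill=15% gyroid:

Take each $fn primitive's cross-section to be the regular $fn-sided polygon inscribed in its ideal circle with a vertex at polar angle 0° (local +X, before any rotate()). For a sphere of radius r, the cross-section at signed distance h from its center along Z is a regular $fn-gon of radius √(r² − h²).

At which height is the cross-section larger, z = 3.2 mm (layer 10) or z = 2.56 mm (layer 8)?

layer 10 (z = 3.2 mm)

Layer 10 (z = 3.2): the r=3.5 sphere contributes a regular 8-gon of circumradius √(3.5²−0.3²) = 3.487 (area = (8/2)·3.487²·sin(360°/8) = 34.39 mm²). So its area = 34.39 mm². Layer 8 (z = 2.56): the sphere: section is a regular 8-gon, circumradius = √(r²−h²) = √(3.5²−0.94²) = 3.371 (area = (8/2)·3.371²·sin(360°/8) = 32.15 mm²). So its area = 32.15 mm². Layer 10 is larger (34.39 vs 32.15 mm²).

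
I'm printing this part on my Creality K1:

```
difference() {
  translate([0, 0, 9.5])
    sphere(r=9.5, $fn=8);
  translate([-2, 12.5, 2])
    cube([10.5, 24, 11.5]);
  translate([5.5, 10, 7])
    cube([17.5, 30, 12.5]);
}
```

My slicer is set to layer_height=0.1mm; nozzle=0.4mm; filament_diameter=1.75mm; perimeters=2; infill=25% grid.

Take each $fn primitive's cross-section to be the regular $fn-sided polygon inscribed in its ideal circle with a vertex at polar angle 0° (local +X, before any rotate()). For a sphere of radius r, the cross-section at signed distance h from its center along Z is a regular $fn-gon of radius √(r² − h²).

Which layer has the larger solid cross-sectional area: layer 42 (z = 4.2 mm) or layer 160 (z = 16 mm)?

layer 42 (z = 4.2 mm)

Layer 42 (z = 4.2): the r=9.5 sphere slices to a regular 8-gon of circumradius 7.884 (√(r²−h²) with h=5.3 from center) (area = (8/2)·7.884²·sin(360°/8) = 175.82 mm²); the cube at (-2, 12.5) is present — its section is the full 10.5×24 rectangle (area 252.00 mm²); the cube at (5.5, 10) is not intersected at this z (z outside [7, 19.5]); Subtracting the remaining from the first: starting from the r=9.5 sphere (175.82 mm²), the 10.5×24 cube at (-2, 12.5) misses the remaining region (no effect) — area = 175.82 mm². So its area = 175.82 mm². Layer 160 (z = 16): the r=9.5 sphere slices to a regular 8-gon of circumradius 6.928 (√(r²−h²) with h=6.5 from center) (area = (8/2)·6.928²·sin(360°/8) = 135.76 mm²); the cube at (-2, 12.5) is not intersected at this z (z outside [2, 13.5]); the cube at (5.5, 10) (footprint 17.5×30) is included at this height (area 525.00 mm²); Subtracting the remaining from the first: starting from the r=9.5 sphere (135.76 mm²), the 17.5×30 cube at (5.5, 10) misses the remaining region (no effect) — area = 135.76 mm². So its area = 135.76 mm². Layer 42 is larger (175.82 vs 135.76 mm²).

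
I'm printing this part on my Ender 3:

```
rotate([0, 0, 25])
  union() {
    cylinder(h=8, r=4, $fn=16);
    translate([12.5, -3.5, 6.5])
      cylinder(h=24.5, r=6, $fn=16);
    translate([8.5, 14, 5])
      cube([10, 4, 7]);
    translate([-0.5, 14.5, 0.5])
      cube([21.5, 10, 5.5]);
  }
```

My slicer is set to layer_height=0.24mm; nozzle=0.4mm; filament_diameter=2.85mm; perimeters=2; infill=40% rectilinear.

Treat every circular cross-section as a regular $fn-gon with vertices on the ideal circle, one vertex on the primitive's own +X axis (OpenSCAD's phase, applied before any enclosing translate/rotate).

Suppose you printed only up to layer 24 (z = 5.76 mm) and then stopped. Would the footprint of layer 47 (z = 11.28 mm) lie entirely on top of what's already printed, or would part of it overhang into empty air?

part overhangs

Compare the two slices. At z = 5.76: the r=4 cylinder gives a regular 16-gon of circumradius 4 (constant along its height) (area = (16/2)·4.000²·sin(360°/16) = 48.98 mm²); the cylinder at (12.5, -3.5) is not intersected at this z (z outside [6.5, 31]); the 10×4 cube at (8.5, 14) contributes its full rectangle (area 40.00 mm²); the 21.5×10 cube at (-0.5, 14.5) contributes its full rectangle (area 215.00 mm²); Combining (union): the regions partially overlap — summed areas 303.98 mm² minus the doubly-counted overlap 35.00 mm² gives 268.98 mm² — area = 268.98 mm²; (rotated 25° about Z; rotation is an isometry so areas/perimeters/island counts are preserved). At z = 11.28: the cylinder is not intersected at this z (z outside [0, 8]); the r=6 cylinder at (12.5, -3.5) contributes a regular 16-gon of circumradius 6 (area = (16/2)·6.000²·sin(360°/16) = 110.21 mm²); the 10×4 cube at (8.5, 14) contributes its full rectangle (area 40.00 mm²); the cube at (-0.5, 14.5) is not intersected at this z (z outside [0.5, 6]); Merging all regions: the 2 present regions are separate (no shared area or edge), so areas and boundary lengths simply add and each stays a separate island — area = 150.21 mm²; (whole slice rotated 25° about Z — lengths, areas and connectivity unchanged). Checking containment: at z = 11.28 the cross-section extends beyond the z = 5.76 cross-section by about 110.21 mm².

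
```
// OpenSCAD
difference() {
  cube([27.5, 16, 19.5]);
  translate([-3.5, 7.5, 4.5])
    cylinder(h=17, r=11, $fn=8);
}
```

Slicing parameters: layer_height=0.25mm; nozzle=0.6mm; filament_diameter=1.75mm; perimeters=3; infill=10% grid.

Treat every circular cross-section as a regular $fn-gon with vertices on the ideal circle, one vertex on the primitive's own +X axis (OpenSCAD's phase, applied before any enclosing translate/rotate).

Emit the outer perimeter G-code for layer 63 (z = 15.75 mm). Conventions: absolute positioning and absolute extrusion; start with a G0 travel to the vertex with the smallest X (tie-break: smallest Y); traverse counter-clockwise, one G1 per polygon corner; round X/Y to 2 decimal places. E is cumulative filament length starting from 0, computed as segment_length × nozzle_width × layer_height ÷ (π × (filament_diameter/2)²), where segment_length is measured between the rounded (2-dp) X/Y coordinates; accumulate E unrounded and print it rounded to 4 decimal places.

G0 X2.54 Y16.00 Z15.75
G1 X4.28 Y15.28 E0.1174
G1 X7.50 Y7.50 E0.6425
G1 X4.39 Y0.00 E1.1489
G1 X27.50 Y0.00 E2.5901
G1 X27.50 Y16.00 E3.5879
G1 X2.54 Y16.00 E5.1444

At z = 15.75 mm: the cube is present — its section is the full 27.5×16 rectangle; the r=11 cylinder at (-3.5, 7.5) contributes a regular 8-gon of circumradius 11; Subtracting the remaining from the first: starting from the 27.5×16 cube, the r=11 cylinder at (-3.5, 7.5) partially overlaps it — only the 92.87 mm² overlap (of its 342.24 mm²) is removed, clipping the outline — 1 connected region. The outline is a single polygon with 6 vertices. Extrusion per mm of travel: 0.6 × 0.25 / (π × 0.875²) = 0.062363. Accumulating E over each segment gives final E = 5.1444.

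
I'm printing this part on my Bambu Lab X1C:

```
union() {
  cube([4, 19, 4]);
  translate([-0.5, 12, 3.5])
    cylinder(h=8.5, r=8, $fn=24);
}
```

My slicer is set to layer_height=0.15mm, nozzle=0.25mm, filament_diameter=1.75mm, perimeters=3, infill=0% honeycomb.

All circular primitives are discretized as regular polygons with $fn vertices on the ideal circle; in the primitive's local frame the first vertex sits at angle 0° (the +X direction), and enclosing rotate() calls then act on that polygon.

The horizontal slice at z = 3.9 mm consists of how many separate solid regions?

1

At z = 3.9 mm: the cube (footprint 4×19) is included at this height; the r=8 cylinder at (-0.5, 12) contributes a regular 24-gon of circumradius 8; Merging all regions: the regions partially overlap (shared area 57.67 mm²), so overlapping operands fuse into one piece — 1 connected region. The result has 1 disconnected region.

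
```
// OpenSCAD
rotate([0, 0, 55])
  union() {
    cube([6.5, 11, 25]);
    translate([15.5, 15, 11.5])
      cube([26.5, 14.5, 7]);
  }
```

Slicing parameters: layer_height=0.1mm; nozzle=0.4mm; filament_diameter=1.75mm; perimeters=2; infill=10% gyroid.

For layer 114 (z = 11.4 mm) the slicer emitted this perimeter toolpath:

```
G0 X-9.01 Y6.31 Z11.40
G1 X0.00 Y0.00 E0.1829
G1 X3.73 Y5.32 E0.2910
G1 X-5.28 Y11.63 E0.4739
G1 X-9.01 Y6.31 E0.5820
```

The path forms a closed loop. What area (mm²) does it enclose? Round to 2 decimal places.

71.47 mm²

Apply the shoelace formula to the sequence of (X, Y) vertices; enclosed area = 71.47 mm².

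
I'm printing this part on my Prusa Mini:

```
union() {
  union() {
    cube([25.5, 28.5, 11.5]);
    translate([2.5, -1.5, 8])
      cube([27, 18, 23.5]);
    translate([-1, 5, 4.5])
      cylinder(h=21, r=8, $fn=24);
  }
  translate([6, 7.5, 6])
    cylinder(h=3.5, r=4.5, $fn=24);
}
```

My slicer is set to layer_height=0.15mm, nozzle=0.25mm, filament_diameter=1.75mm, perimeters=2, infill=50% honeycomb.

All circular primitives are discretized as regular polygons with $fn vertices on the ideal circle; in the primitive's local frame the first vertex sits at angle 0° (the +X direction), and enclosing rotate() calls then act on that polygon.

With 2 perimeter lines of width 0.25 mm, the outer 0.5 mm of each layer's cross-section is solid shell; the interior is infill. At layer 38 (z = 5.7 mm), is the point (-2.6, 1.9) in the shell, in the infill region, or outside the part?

infill

At z = 5.7 mm: the cube is present — its section is the full 25.5×28.5 rectangle; the cube at (2.5, -1.5) is absent (z outside [8, 31.5]); the r=8 cylinder at (-1, 5) contributes a regular 24-gon of circumradius 8; Taking the union: the regions partially overlap (shared area 73.72 mm²), so overlapping operands fuse into one piece — 1 connected region; the cylinder at (6, 7.5) does not reach this height (z outside [6, 9.5]); Combining (union): only that combined region is present, so the union is just that shape — 1 connected region. Overall, the cross-section is a single solid region. The nearest boundary edge runs (-3.07, -2.73)→(-5.00, -1.93); distance from the point to it = 4.46 mm. The point is inside the cross-section and 4.46 mm from the nearest boundary — more than the 0.5 mm shell width (2 × 0.25), so it's in the infill interior.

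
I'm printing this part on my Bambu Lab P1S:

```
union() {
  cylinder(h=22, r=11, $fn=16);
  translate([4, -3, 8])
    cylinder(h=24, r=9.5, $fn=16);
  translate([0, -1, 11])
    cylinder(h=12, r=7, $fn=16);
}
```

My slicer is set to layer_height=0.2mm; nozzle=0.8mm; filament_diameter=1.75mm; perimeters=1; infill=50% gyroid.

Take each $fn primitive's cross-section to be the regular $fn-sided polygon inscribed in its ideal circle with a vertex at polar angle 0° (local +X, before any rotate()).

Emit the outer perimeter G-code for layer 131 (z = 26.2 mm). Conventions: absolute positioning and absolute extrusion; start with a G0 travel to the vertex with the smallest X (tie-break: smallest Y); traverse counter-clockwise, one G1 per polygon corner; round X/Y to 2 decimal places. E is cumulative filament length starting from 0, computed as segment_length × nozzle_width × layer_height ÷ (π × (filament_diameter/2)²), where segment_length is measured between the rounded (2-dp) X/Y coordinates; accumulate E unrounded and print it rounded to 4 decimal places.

G0 X-5.50 Y-3.00 Z26.20
G1 X-4.78 Y-6.64 E0.2468
G1 X-2.72 Y-9.72 E0.4933
G1 X0.36 Y-11.78 E0.7398
G1 X4.00 Y-12.50 E0.9866
G1 X7.64 Y-11.78 E1.2334
G1 X10.72 Y-9.72 E1.4799
G1 X12.78 Y-6.64 E1.7264
G1 X13.50 Y-3.00 E1.9732
G1 X12.78 Y0.64 E2.2201
G1 X10.72 Y3.72 E2.4665
G1 X7.64 Y5.78 E2.7130
G1 X4.00 Y6.50 E2.9599
G1 X0.36 Y5.78 E3.2067
G1 X-2.72 Y3.72 E3.4532
G1 X-4.78 Y0.64 E3.6997
G1 X-5.50 Y-3.00 E3.9465

At z = 26.2 mm: the cylinder is absent (z outside [0, 22]); the cylinder at (4, -3): section is a regular 16-gon, circumradius r=9.5; the cylinder at (0, -1) does not reach this height (z outside [11, 23]); Merging all regions: only the r=9.5 cylinder at (4, -3) is present, so the union is just that shape — 1 connected region. The outline is a single polygon with 16 vertices. Extrusion per mm of travel: 0.8 × 0.2 / (π × 0.875²) = 0.066520. Accumulating E over each segment gives final E = 3.9465.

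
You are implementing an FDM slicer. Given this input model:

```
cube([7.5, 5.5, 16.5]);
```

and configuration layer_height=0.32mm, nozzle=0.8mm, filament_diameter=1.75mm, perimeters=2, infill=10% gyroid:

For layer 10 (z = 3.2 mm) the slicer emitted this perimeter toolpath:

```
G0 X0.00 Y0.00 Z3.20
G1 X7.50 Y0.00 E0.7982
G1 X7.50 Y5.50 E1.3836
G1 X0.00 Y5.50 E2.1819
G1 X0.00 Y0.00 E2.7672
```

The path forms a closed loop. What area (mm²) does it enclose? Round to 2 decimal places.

Apply the shoelace formula to the sequence of (X, Y) vertices; enclosed area = 41.25 mm².

41.25 mm²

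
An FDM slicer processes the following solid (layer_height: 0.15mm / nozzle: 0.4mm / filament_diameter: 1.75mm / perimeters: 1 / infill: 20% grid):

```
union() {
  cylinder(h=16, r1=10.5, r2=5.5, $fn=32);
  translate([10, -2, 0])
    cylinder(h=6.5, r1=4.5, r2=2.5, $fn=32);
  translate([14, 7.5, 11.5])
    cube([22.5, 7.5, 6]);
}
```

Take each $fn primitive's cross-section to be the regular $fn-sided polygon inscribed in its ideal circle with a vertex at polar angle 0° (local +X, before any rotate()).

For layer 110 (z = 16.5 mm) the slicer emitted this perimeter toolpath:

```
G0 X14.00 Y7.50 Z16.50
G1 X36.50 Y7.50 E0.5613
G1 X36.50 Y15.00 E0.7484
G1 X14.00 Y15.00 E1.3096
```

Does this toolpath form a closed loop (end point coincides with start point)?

no

Start point (G0): (14.00, 7.50). End point (last G1): the path does not return to the start — open.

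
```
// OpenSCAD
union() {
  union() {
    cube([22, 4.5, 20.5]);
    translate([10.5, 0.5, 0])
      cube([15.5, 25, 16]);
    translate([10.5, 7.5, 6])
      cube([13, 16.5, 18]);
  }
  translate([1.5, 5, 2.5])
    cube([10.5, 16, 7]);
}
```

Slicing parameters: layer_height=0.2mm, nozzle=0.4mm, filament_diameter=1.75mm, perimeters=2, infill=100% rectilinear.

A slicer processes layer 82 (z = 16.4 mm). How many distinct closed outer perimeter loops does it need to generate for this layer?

2

At z = 16.4 mm: the cube (footprint 22×4.5) is included at this height; the cube at (10.5, 0.5) is absent (z outside [0, 16]); the 13×16.5 cube at (10.5, 7.5) contributes its full rectangle; Merging all regions: the 2 present regions are separate (no shared area or edge), so areas and boundary lengths simply add and each stays a separate island — 2 connected regions; the cube at (1.5, 5) does not reach this height (z outside [2.5, 9.5]); Taking the union: only that combined region is present, so the union is just that shape — 2 connected regions. The result has 2 disconnected regions.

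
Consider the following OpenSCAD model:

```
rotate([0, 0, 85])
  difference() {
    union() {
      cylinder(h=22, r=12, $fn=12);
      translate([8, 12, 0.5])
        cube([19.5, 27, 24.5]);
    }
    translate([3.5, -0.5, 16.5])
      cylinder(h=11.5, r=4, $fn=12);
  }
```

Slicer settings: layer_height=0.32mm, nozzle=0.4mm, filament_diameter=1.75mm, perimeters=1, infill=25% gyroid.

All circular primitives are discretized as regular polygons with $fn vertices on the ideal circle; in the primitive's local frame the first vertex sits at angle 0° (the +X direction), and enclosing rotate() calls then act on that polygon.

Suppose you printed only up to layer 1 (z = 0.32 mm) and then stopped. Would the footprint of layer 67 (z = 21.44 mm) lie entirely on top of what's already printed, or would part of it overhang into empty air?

part overhangs

Compare the two slices. At z = 0.32: the r=12 cylinder gives a regular 12-gon of circumradius 12 (constant along its height) (area = (12/2)·12.000²·sin(360°/12) = 432.00 mm²); the cube at (8, 12) does not reach this height (z outside [0.5, 25]); Combining (union): only the r=12 cylinder is present, so the union is just that shape — area = 432.00 mm²; the cylinder at (3.5, -0.5) is absent (z outside [16.5, 28]); Taking the first minus the rest: none of the subtracted shapes is present at this height, so that combined region is unchanged — area = 432.00 mm²; (whole slice rotated 85° about Z — lengths, areas and connectivity unchanged). At z = 21.44: the r=12 cylinder gives a regular 12-gon of circumradius 12 (constant along its height) (area = (12/2)·12.000²·sin(360°/12) = 432.00 mm²); the cube at (8, 12) is present — its section is the full 19.5×27 rectangle (area 526.50 mm²); Combining (union): the 2 present regions are separate (no shared area or edge), so areas and boundary lengths simply add and each stays a separate island — area = 958.50 mm²; the cylinder at (3.5, -0.5): section is a regular 12-gon, circumradius r=4 (area = (12/2)·4.000²·sin(360°/12) = 48.00 mm²); Taking the first minus the rest: starting from that combined region (958.50 mm²), the r=4 cylinder at (3.5, -0.5) lies wholly inside it (removes its full 48.00 mm² and its 24.85 mm outline becomes a hole wall) — area = 910.50 mm²; (whole slice rotated 85° about Z — lengths, areas and connectivity unchanged). Checking containment: at z = 21.44 the cross-section extends beyond the z = 0.32 cross-section by about 526.50 mm².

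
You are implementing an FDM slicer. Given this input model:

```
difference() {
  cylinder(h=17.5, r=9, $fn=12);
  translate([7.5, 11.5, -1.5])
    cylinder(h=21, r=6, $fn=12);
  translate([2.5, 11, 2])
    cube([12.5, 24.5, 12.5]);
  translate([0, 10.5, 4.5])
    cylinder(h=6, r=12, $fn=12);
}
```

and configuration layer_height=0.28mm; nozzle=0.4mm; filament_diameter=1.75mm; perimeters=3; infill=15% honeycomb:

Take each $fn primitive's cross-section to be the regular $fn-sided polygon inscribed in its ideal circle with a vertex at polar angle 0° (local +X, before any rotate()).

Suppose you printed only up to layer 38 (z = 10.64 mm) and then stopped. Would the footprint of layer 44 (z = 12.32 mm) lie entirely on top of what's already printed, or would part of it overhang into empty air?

Compare the two slices. At z = 10.64: the cylinder: section is a regular 12-gon, circumradius r=9 (area = (12/2)·9.000²·sin(360°/12) = 243.00 mm²); the cylinder at (7.5, 11.5): section is a regular 12-gon, circumradius r=6 (area = (12/2)·6.000²·sin(360°/12) = 108.00 mm²); the cube at (2.5, 11) is present — its section is the full 12.5×24.5 rectangle (area 306.25 mm²); the cylinder at (0, 10.5) does not reach this height (z outside [4.5, 10.5]); Taking the first minus the rest: starting from the r=9 cylinder (243.00 mm²), the r=6 cylinder at (7.5, 11.5) partially overlaps it — only the 3.03 mm² overlap (of its 108.00 mm²) is removed, clipping the outline; the 12.5×24.5 cube at (2.5, 11) misses the remaining region (no effect) — area = 239.97 mm². At z = 12.32: the r=9 cylinder gives a regular 12-gon of circumradius 9 (constant along its height) (area = (12/2)·9.000²·sin(360°/12) = 243.00 mm²); the r=6 cylinder at (7.5, 11.5) gives a regular 12-gon of circumradius 6 (constant along its height) (area = (12/2)·6.000²·sin(360°/12) = 108.00 mm²); the cube at (2.5, 11) (footprint 12.5×24.5) is included at this height (area 306.25 mm²); the cylinder at (0, 10.5) is not intersected at this z (z outside [4.5, 10.5]); Subtracting the remaining from the first: starting from the r=9 cylinder (243.00 mm²), the r=6 cylinder at (7.5, 11.5) partially overlaps it — only the 3.03 mm² overlap (of its 108.00 mm²) is removed, clipping the outline; the 12.5×24.5 cube at (2.5, 11) misses the remaining region (no effect) — area = 239.97 mm². Checking containment: the cross-section at z = 12.32 is a subset of the cross-section at z = 10.64.

entirely on top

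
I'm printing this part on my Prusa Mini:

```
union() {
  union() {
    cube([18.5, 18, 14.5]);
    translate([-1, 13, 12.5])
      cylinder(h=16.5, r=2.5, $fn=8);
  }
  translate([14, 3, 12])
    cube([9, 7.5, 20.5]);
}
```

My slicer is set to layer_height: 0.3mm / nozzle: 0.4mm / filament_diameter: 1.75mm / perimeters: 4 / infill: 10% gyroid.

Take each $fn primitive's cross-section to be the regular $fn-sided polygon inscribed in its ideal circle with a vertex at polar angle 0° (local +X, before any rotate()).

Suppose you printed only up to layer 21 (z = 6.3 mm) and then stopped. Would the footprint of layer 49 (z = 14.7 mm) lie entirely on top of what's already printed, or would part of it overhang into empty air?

Compare the two slices. At z = 6.3: the 18.5×18 cube contributes its full rectangle (area 333.00 mm²); the cylinder at (-1, 13) does not reach this height (z outside [12.5, 29]); Merging all regions: only the 18.5×18 cube is present, so the union is just that shape — area = 333.00 mm²; the cube at (14, 3) is not intersected at this z (z outside [12, 32.5]); Taking the union: only the result so far is present, so the union is just that shape — area = 333.00 mm². At z = 14.7: the cube is absent (z outside [0, 14.5]); the r=2.5 cylinder at (-1, 13) gives a regular 8-gon of circumradius 2.5 (constant along its height) (area = (8/2)·2.500²·sin(360°/8) = 17.68 mm²); Taking the union: only the r=2.5 cylinder at (-1, 13) is present, so the union is just that shape — area = 17.68 mm²; the 9×7.5 cube at (14, 3) contributes its full rectangle (area 67.50 mm²); Taking the union: the 2 present regions are separate (no shared area or edge), so areas and boundary lengths simply add and each stays a separate island — area = 85.18 mm². Checking containment: at z = 14.7 the cross-section extends beyond the z = 6.3 cross-section by about 47.17 mm².

part overhangs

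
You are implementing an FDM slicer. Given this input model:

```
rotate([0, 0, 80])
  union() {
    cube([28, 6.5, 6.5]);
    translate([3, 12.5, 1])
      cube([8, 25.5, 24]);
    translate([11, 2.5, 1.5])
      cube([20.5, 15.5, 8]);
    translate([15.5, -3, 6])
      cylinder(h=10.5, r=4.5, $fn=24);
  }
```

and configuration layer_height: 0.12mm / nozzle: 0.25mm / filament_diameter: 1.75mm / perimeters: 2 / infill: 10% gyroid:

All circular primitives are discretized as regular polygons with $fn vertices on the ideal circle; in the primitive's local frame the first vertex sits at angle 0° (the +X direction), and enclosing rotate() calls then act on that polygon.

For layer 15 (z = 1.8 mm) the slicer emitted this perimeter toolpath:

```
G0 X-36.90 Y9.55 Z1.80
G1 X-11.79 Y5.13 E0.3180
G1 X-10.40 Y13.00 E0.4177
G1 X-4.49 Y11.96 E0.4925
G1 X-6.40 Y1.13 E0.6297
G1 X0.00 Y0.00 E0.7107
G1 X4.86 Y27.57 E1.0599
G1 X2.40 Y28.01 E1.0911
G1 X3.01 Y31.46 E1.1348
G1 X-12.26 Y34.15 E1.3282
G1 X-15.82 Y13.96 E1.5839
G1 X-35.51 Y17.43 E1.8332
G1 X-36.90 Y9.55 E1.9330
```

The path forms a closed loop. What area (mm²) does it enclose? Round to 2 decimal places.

Apply the shoelace formula to the sequence of (X, Y) vertices; enclosed area = 635.80 mm².

635.80 mm²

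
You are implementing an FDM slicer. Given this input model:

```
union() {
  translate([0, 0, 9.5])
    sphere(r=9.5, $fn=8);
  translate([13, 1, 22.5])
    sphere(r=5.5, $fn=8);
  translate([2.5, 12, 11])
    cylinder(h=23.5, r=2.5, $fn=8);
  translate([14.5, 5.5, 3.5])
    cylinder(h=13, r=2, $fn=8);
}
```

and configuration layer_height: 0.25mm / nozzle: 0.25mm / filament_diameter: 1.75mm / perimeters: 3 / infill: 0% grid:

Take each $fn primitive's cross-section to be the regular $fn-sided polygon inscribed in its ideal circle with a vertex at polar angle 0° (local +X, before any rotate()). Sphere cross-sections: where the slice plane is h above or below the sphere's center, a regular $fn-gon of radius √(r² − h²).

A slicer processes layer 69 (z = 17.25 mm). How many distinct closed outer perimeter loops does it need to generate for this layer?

3

At z = 17.25 mm: the r=9.5 sphere contributes a regular 8-gon of circumradius √(9.5²−7.75²) = 5.494; the r=5.5 sphere at (13, 1) contributes a regular 8-gon of circumradius √(5.5²−5.25²) = 1.639; the r=2.5 cylinder at (2.5, 12) gives a regular 8-gon of circumradius 2.5 (constant along its height); the cylinder at (14.5, 5.5) is absent (z outside [3.5, 16.5]); Combining (union): the 3 present regions are separate (no shared area or edge), so areas and boundary lengths simply add and each stays a separate island — 3 connected regions. The result has 3 disconnected regions.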